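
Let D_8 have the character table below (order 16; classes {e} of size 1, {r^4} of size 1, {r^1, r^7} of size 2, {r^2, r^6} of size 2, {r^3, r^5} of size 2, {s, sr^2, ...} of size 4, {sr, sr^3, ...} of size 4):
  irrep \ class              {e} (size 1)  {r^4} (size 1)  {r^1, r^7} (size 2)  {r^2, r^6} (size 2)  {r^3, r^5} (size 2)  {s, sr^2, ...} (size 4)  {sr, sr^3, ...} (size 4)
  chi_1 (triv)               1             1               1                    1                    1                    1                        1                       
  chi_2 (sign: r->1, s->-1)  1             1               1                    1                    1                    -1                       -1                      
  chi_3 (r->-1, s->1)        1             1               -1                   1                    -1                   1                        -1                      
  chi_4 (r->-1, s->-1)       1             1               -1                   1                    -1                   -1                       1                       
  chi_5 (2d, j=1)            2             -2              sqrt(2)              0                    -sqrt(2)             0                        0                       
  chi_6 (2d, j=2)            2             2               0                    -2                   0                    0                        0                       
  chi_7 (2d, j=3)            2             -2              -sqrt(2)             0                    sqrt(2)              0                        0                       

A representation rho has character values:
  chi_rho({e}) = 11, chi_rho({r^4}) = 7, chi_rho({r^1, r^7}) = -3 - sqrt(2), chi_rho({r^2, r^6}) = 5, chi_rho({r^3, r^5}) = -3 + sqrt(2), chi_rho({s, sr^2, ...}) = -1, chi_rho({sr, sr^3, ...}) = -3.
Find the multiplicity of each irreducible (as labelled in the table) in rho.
Multiplicities: chi_1: 0, chi_2: 2, chi_3: 3, chi_4: 2, chi_5: 0, chi_6: 1, chi_7: 1.

Details: Use <chi_rho, chi> = (1/|G|) sum_C |C| * chi_rho(C) * conj(chi(C)) with |G| = 16 for each irreducible chi in the table:
  <chi_rho, chi_1> = (1/16)[1*(11)*conj(1) + 1*(7)*conj(1) + 2*(-3 - sqrt(2))*conj(1) + 2*(5)*conj(1) + 2*(-3 + sqrt(2))*conj(1) + 4*(-1)*conj(1) + 4*(-3)*conj(1)]
      = (1/16)[(11) + (7) + (-6 - 2*sqrt(2)) + (10) + (-6 + 2*sqrt(2)) + (-4) + (-12)] = 0/16 = 0
  <chi_rho, chi_2> = (1/16)[1*(11)*conj(1) + 1*(7)*conj(1) + 2*(-3 - sqrt(2))*conj(1) + 2*(5)*conj(1) + 2*(-3 + sqrt(2))*conj(1) + 4*(-1)*conj(-1) + 4*(-3)*conj(-1)]
      = (1/16)[(11) + (7) + (-6 - 2*sqrt(2)) + (10) + (-6 + 2*sqrt(2)) + (4) + (12)] = 32/16 = 2
  <chi_rho, chi_3> = (1/16)[1*(11)*conj(1) + 1*(7)*conj(1) + 2*(-3 - sqrt(2))*conj(-1) + 2*(5)*conj(1) + 2*(-3 + sqrt(2))*conj(-1) + 4*(-1)*conj(1) + 4*(-3)*conj(-1)]
      = (1/16)[(11) + (7) + (2*sqrt(2) + 6) + (10) + (6 - 2*sqrt(2)) + (-4) + (12)] = 48/16 = 3
  <chi_rho, chi_4> = (1/16)[1*(11)*conj(1) + 1*(7)*conj(1) + 2*(-3 - sqrt(2))*conj(-1) + 2*(5)*conj(1) + 2*(-3 + sqrt(2))*conj(-1) + 4*(-1)*conj(-1) + 4*(-3)*conj(1)]
      = (1/16)[(11) + (7) + (2*sqrt(2) + 6) + (10) + (6 - 2*sqrt(2)) + (4) + (-12)] = 32/16 = 2
  <chi_rho, chi_5> = (1/16)[1*(11)*conj(2) + 1*(7)*conj(-2) + 2*(-3 - sqrt(2))*conj(sqrt(2)) + 2*(5)*conj(0) + 2*(-3 + sqrt(2))*conj(-sqrt(2)) + 4*(-1)*conj(0) + 4*(-3)*conj(0)]
      = (1/16)[(22) + (-14) + (-6*sqrt(2) - 4) + (0) + (-4 + 6*sqrt(2)) + (0) + (0)] = 0/16 = 0
  <chi_rho, chi_6> = (1/16)[1*(11)*conj(2) + 1*(7)*conj(2) + 2*(-3 - sqrt(2))*conj(0) + 2*(5)*conj(-2) + 2*(-3 + sqrt(2))*conj(0) + 4*(-1)*conj(0) + 4*(-3)*conj(0)]
      = (1/16)[(22) + (14) + (0) + (-20) + (0) + (0) + (0)] = 16/16 = 1
  <chi_rho, chi_7> = (1/16)[1*(11)*conj(2) + 1*(7)*conj(-2) + 2*(-3 - sqrt(2))*conj(-sqrt(2)) + 2*(5)*conj(0) + 2*(-3 + sqrt(2))*conj(sqrt(2)) + 4*(-1)*conj(0) + 4*(-3)*conj(0)]
      = (1/16)[(22) + (-14) + (4 + 6*sqrt(2)) + (0) + (4 - 6*sqrt(2)) + (0) + (0)] = 16/16 = 1
Dimension check: dim(rho) = sum (mult * dim) = 0*1 + 2*1 + 3*1 + 2*1 + 0*2 + 1*2 + 1*2 = 11 = chi_rho(e) = 11.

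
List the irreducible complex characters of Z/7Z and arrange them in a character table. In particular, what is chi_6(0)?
Character table of Z/7Z (irreps indexed chi_0,...,chi_6 with chi_k(m) = zeta_7^(k*m), zeta_7 = exp(2*pi*i/7)):
  irrep \ class  {0} (size 1)  {1} (size 1)    {2} (size 1)    {3} (size 1)    {4} (size 1)    {5} (size 1)    {6} (size 1)  
  chi_0          1             1               1               1               1               1               1             
  chi_1          1             exp(2*I*pi/7)   exp(4*I*pi/7)   exp(6*I*pi/7)   exp(-6*I*pi/7)  exp(-4*I*pi/7)  exp(-2*I*pi/7)
  chi_2          1             exp(4*I*pi/7)   exp(-6*I*pi/7)  exp(-2*I*pi/7)  exp(2*I*pi/7)   exp(6*I*pi/7)   exp(-4*I*pi/7)
  chi_3          1             exp(6*I*pi/7)   exp(-2*I*pi/7)  exp(4*I*pi/7)   exp(-4*I*pi/7)  exp(2*I*pi/7)   exp(-6*I*pi/7)
  chi_4          1             exp(-6*I*pi/7)  exp(2*I*pi/7)   exp(-4*I*pi/7)  exp(4*I*pi/7)   exp(-2*I*pi/7)  exp(6*I*pi/7) 
  chi_5          1             exp(-4*I*pi/7)  exp(6*I*pi/7)   exp(2*I*pi/7)   exp(-2*I*pi/7)  exp(-6*I*pi/7)  exp(4*I*pi/7) 
  chi_6          1             exp(-2*I*pi/7)  exp(-4*I*pi/7)  exp(-6*I*pi/7)  exp(6*I*pi/7)   exp(4*I*pi/7)   exp(2*I*pi/7) 

Spot check: chi_6(0) = zeta_7^(6*0) = zeta_7^0 = 1.

Details: Z/7Z is abelian, so all 7 irreducible complex representations are 1-dimensional. They are given by chi_k(m) = zeta_7^(k*m) for k = 0,...,6. Row orthogonality: sum_m chi_k(m) conj(chi_l(m)) = 7 * [k = l].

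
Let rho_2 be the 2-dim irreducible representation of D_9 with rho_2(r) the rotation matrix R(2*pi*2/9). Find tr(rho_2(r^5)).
chi_{rho_2}(r^5) = 2*cos(2*pi*2*5/9) = 2*cos(20*pi/9)

Solution. rho_2(r^5) is rotation by angle 2*pi*2*5/9, whose trace is 2*cos(2*pi*2*5/9) = 2*cos(20*pi/9).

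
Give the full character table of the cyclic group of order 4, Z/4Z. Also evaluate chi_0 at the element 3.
Character table of Z/4Z (irreps indexed chi_0,...,chi_3 with chi_k(m) = zeta_4^(k*m), zeta_4 = exp(2*pi*i/4)):
  irrep \ class  {0} (size 1)  {1} (size 1)  {2} (size 1)  {3} (size 1)
  chi_0          1             1             1             1           
  chi_1          1             I             -1            -I          
  chi_2          1             -1            1             -1          
  chi_3          1             -I            -1            I           

Spot check: chi_0(3) = zeta_4^(0*3) = zeta_4^0 = 1.

Z/4Z is abelian, so all 4 irreducible complex representations are 1-dimensional. They are given by chi_k(m) = zeta_4^(k*m) for k = 0,...,3. Row orthogonality: sum_m chi_k(m) conj(chi_l(m)) = 4 * [k = l].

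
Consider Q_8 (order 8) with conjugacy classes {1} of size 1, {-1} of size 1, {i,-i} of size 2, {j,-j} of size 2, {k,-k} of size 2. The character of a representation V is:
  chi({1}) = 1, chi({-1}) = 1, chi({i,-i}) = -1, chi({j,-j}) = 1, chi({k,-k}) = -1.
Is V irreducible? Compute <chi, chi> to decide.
Irreducible: <chi, chi> = 1.

Why: <chi, chi> = (1/|G|) sum_C |C| * |chi(C)|^2 = (1/8)[1*|1|^2 + 1*|1|^2 + 2*|-1|^2 + 2*|1|^2 + 2*|-1|^2]
  = (1/8)[(1) + (1) + (2) + (2) + (2)] = 8/8 = 1.
A character is irreducible iff <chi, chi> = 1, so this representation is irreducible.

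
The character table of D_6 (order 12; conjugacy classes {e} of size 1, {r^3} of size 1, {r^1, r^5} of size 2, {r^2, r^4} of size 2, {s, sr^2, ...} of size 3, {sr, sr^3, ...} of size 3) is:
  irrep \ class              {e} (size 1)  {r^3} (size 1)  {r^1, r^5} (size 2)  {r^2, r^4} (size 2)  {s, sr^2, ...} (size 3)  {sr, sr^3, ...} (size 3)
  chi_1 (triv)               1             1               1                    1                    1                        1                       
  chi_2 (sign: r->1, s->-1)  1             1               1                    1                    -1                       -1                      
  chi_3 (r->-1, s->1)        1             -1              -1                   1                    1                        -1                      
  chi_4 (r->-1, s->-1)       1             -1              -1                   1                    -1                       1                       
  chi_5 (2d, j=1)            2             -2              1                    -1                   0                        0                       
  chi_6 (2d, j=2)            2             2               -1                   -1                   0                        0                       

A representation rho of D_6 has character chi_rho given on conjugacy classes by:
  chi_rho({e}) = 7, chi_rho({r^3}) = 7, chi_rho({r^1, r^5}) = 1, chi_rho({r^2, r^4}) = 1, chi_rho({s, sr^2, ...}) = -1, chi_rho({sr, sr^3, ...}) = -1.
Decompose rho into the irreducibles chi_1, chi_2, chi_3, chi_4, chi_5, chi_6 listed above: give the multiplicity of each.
Multiplicities: chi_1: 1, chi_2: 2, chi_3: 0, chi_4: 0, chi_5: 0, chi_6: 2.

Use <chi_rho, chi> = (1/|G|) sum_C |C| * chi_rho(C) * conj(chi(C)) with |G| = 12 for each irreducible chi in the table:
  <chi_rho, chi_1> = (1/12)[1*(7)*conj(1) + 1*(7)*conj(1) + 2*(1)*conj(1) + 2*(1)*conj(1) + 3*(-1)*conj(1) + 3*(-1)*conj(1)]
      = (1/12)[(7) + (7) + (2) + (2) + (-3) + (-3)] = 12/12 = 1
  <chi_rho, chi_2> = (1/12)[1*(7)*conj(1) + 1*(7)*conj(1) + 2*(1)*conj(1) + 2*(1)*conj(1) + 3*(-1)*conj(-1) + 3*(-1)*conj(-1)]
      = (1/12)[(7) + (7) + (2) + (2) + (3) + (3)] = 24/12 = 2
  <chi_rho, chi_3> = (1/12)[1*(7)*conj(1) + 1*(7)*conj(-1) + 2*(1)*conj(-1) + 2*(1)*conj(1) + 3*(-1)*conj(1) + 3*(-1)*conj(-1)]
      = (1/12)[(7) + (-7) + (-2) + (2) + (-3) + (3)] = 0/12 = 0
  <chi_rho, chi_4> = (1/12)[1*(7)*conj(1) + 1*(7)*conj(-1) + 2*(1)*conj(-1) + 2*(1)*conj(1) + 3*(-1)*conj(-1) + 3*(-1)*conj(1)]
      = (1/12)[(7) + (-7) + (-2) + (2) + (3) + (-3)] = 0/12 = 0
  <chi_rho, chi_5> = (1/12)[1*(7)*conj(2) + 1*(7)*conj(-2) + 2*(1)*conj(1) + 2*(1)*conj(-1) + 3*(-1)*conj(0) + 3*(-1)*conj(0)]
      = (1/12)[(14) + (-14) + (2) + (-2) + (0) + (0)] = 0/12 = 0
  <chi_rho, chi_6> = (1/12)[1*(7)*conj(2) + 1*(7)*conj(2) + 2*(1)*conj(-1) + 2*(1)*conj(-1) + 3*(-1)*conj(0) + 3*(-1)*conj(0)]
      = (1/12)[(14) + (14) + (-2) + (-2) + (0) + (0)] = 24/12 = 2
Dimension check: dim(rho) = sum (mult * dim) = 1*1 + 2*1 + 0*1 + 0*1 + 0*2 + 2*2 = 7 = chi_rho(e) = 7.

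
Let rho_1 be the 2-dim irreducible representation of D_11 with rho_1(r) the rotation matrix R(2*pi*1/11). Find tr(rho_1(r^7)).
chi_{rho_1}(r^7) = 2*cos(2*pi*1*7/11) = -2*cos(3*pi/11)

Solution. rho_1(r^7) is rotation by angle 2*pi*1*7/11, whose trace is 2*cos(2*pi*1*7/11) = -2*cos(3*pi/11).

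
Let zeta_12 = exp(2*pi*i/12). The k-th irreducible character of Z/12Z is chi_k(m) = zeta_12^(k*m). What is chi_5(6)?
chi_5(6) = zeta_12^30 = -1

Derivation: chi_5(6) = zeta_12^(5*6) = zeta_12^30. Since zeta_12^12 = 1, this equals zeta_12^6 = exp(2*pi*i*6/12) = -1.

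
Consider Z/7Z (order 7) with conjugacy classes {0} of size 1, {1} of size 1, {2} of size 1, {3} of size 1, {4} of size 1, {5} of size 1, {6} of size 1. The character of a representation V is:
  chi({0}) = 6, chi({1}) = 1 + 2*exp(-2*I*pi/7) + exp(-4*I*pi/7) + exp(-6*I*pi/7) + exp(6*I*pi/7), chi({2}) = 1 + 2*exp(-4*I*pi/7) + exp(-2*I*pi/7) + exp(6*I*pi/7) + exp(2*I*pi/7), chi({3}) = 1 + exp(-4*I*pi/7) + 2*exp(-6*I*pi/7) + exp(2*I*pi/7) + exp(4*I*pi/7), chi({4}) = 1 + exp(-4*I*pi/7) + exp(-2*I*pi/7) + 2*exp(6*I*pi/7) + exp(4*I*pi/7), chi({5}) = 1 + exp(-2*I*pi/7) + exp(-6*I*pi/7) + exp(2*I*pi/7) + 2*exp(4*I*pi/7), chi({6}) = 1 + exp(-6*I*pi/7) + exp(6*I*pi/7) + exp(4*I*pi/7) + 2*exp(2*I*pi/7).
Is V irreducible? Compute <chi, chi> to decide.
Not irreducible (reducible): <chi, chi> = 8 > 1.

<chi, chi> = (1/|G|) sum_C |C| * |chi(C)|^2 = (1/7)[1*|6|^2 + 1*|1 + 2*exp(-2*I*pi/7) + exp(-4*I*pi/7) + exp(-6*I*pi/7) + exp(6*I*pi/7)|^2 + 1*|1 + 2*exp(-4*I*pi/7) + exp(-2*I*pi/7) + exp(6*I*pi/7) + exp(2*I*pi/7)|^2 + 1*|1 + exp(-4*I*pi/7) + 2*exp(-6*I*pi/7) + exp(2*I*pi/7) + exp(4*I*pi/7)|^2 + 1*|1 + exp(-4*I*pi/7) + exp(-2*I*pi/7) + 2*exp(6*I*pi/7) + exp(4*I*pi/7)|^2 + 1*|1 + exp(-2*I*pi/7) + exp(-6*I*pi/7) + exp(2*I*pi/7) + 2*exp(4*I*pi/7)|^2 + 1*|1 + exp(-6*I*pi/7) + exp(6*I*pi/7) + exp(4*I*pi/7) + 2*exp(2*I*pi/7)|^2]
  = (1/7)[(36) + (8 + 6*exp(-2*I*pi/7) + 4*exp(-4*I*pi/7) + 4*exp(-6*I*pi/7) + 4*exp(6*I*pi/7) + 4*exp(4*I*pi/7) + 6*exp(2*I*pi/7)) + (8 + 6*exp(-4*I*pi/7) + 4*exp(-2*I*pi/7) + 4*exp(-6*I*pi/7) + 4*exp(6*I*pi/7) + 4*exp(2*I*pi/7) + 6*exp(4*I*pi/7)) + (8 + 4*exp(-4*I*pi/7) + 4*exp(-2*I*pi/7) + 6*exp(-6*I*pi/7) + 6*exp(6*I*pi/7) + 4*exp(2*I*pi/7) + 4*exp(4*I*pi/7)) + (8 + 4*exp(-4*I*pi/7) + 4*exp(-2*I*pi/7) + 6*exp(-6*I*pi/7) + 6*exp(6*I*pi/7) + 4*exp(2*I*pi/7) + 4*exp(4*I*pi/7)) + (8 + 6*exp(-4*I*pi/7) + 4*exp(-2*I*pi/7) + 4*exp(-6*I*pi/7) + 4*exp(6*I*pi/7) + 4*exp(2*I*pi/7) + 6*exp(4*I*pi/7)) + (8 + 6*exp(-2*I*pi/7) + 4*exp(-4*I*pi/7) + 4*exp(-6*I*pi/7) + 4*exp(6*I*pi/7) + 4*exp(4*I*pi/7) + 6*exp(2*I*pi/7))] = 56/7 = 8.
(Exp terms are combined using exp(i*s)*conj(exp(i*t)) = exp(i*(s-t)), and sums of them are collapsed using the identity that for every m > 1 the m distinct m-th roots of unity sum to 0, e.g. 1 + exp(2*I*pi/3) + exp(-2*I*pi/3) = 0.)
A character is irreducible iff <chi, chi> = 1, so this representation is reducible.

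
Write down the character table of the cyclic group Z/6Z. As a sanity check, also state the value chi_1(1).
Character table of Z/6Z (irreps indexed chi_0,...,chi_5 with chi_k(m) = zeta_6^(k*m), zeta_6 = exp(2*pi*i/6)):
  irrep \ class  {0} (size 1)  {1} (size 1)    {2} (size 1)    {3} (size 1)  {4} (size 1)    {5} (size 1)  
  chi_0          1             1               1               1             1               1             
  chi_1          1             exp(I*pi/3)     exp(2*I*pi/3)   -1            exp(-2*I*pi/3)  exp(-I*pi/3)  
  chi_2          1             exp(2*I*pi/3)   exp(-2*I*pi/3)  1             exp(2*I*pi/3)   exp(-2*I*pi/3)
  chi_3          1             -1              1               -1            1               -1            
  chi_4          1             exp(-2*I*pi/3)  exp(2*I*pi/3)   1             exp(-2*I*pi/3)  exp(2*I*pi/3) 
  chi_5          1             exp(-I*pi/3)    exp(-2*I*pi/3)  -1            exp(2*I*pi/3)   exp(I*pi/3)   

Spot check: chi_1(1) = zeta_6^(1*1) = zeta_6^1 = exp(I*pi/3).

Z/6Z is abelian, so all 6 irreducible complex representations are 1-dimensional. They are given by chi_k(m) = zeta_6^(k*m) for k = 0,...,5. Row orthogonality: sum_m chi_k(m) conj(chi_l(m)) = 6 * [k = l].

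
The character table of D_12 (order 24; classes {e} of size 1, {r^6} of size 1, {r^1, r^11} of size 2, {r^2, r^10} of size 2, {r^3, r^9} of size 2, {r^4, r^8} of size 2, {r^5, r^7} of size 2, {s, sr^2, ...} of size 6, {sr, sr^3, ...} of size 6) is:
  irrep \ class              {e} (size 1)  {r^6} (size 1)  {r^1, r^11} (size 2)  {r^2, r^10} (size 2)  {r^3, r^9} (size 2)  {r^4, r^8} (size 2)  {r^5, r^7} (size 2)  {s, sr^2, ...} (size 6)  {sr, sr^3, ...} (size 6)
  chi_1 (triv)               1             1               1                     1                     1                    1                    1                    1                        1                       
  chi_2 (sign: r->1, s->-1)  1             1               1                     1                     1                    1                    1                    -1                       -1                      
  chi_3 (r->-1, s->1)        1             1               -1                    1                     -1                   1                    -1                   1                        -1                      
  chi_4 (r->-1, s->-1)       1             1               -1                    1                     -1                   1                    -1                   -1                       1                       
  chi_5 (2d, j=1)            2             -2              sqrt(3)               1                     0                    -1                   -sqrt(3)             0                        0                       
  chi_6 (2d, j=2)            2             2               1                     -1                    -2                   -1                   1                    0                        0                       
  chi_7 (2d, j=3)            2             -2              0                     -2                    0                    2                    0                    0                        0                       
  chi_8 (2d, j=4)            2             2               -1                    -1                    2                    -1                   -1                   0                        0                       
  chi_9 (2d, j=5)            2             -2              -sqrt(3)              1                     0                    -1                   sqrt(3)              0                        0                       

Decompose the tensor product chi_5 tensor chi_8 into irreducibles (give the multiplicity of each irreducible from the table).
chi_5 tensor chi_8 = chi_7 + chi_9 (all other irreducibles have multiplicity 0).

Justification: The character of a tensor product is the pointwise product (chi_5 * chi_8)(C) = chi_5(C) * chi_8(C):
  {e}: (2)*(2), {r^6}: (-2)*(2), {r^1, r^11}: (sqrt(3))*(-1), {r^2, r^10}: (1)*(-1), {r^3, r^9}: (0)*(2), {r^4, r^8}: (-1)*(-1), {r^5, r^7}: (-sqrt(3))*(-1), {s, sr^2, ...}: (0)*(0), {sr, sr^3, ...}: (0)*(0)
so (chi_5 * chi_8) takes values
  {e} -> 4, {r^6} -> -4, {r^1, r^11} -> -sqrt(3), {r^2, r^10} -> -1, {r^3, r^9} -> 0, {r^4, r^8} -> 1, {r^5, r^7} -> sqrt(3), {s, sr^2, ...} -> 0, {sr, sr^3, ...} -> 0.
Now take the inner product of this character with each irreducible chi from the table, <chi_5*chi_8, chi> = (1/24) sum_C |C| (chi_5*chi_8)(C) conj(chi(C)):
  <chi_5*chi_8, chi_1> = (1/24)[1*(4)*conj(1) + 1*(-4)*conj(1) + 2*(-sqrt(3))*conj(1) + 2*(-1)*conj(1) + 2*(0)*conj(1) + 2*(1)*conj(1) + 2*(sqrt(3))*conj(1) + 6*(0)*conj(1) + 6*(0)*conj(1)]
      = (1/24)[(4) + (-4) + (-2*sqrt(3)) + (-2) + (0) + (2) + (2*sqrt(3)) + (0) + (0)] = 0/24 = 0
  <chi_5*chi_8, chi_2> = (1/24)[1*(4)*conj(1) + 1*(-4)*conj(1) + 2*(-sqrt(3))*conj(1) + 2*(-1)*conj(1) + 2*(0)*conj(1) + 2*(1)*conj(1) + 2*(sqrt(3))*conj(1) + 6*(0)*conj(-1) + 6*(0)*conj(-1)]
      = (1/24)[(4) + (-4) + (-2*sqrt(3)) + (-2) + (0) + (2) + (2*sqrt(3)) + (0) + (0)] = 0/24 = 0
  <chi_5*chi_8, chi_3> = (1/24)[1*(4)*conj(1) + 1*(-4)*conj(1) + 2*(-sqrt(3))*conj(-1) + 2*(-1)*conj(1) + 2*(0)*conj(-1) + 2*(1)*conj(1) + 2*(sqrt(3))*conj(-1) + 6*(0)*conj(1) + 6*(0)*conj(-1)]
      = (1/24)[(4) + (-4) + (2*sqrt(3)) + (-2) + (0) + (2) + (-2*sqrt(3)) + (0) + (0)] = 0/24 = 0
  <chi_5*chi_8, chi_4> = (1/24)[1*(4)*conj(1) + 1*(-4)*conj(1) + 2*(-sqrt(3))*conj(-1) + 2*(-1)*conj(1) + 2*(0)*conj(-1) + 2*(1)*conj(1) + 2*(sqrt(3))*conj(-1) + 6*(0)*conj(-1) + 6*(0)*conj(1)]
      = (1/24)[(4) + (-4) + (2*sqrt(3)) + (-2) + (0) + (2) + (-2*sqrt(3)) + (0) + (0)] = 0/24 = 0
  <chi_5*chi_8, chi_5> = (1/24)[1*(4)*conj(2) + 1*(-4)*conj(-2) + 2*(-sqrt(3))*conj(sqrt(3)) + 2*(-1)*conj(1) + 2*(0)*conj(0) + 2*(1)*conj(-1) + 2*(sqrt(3))*conj(-sqrt(3)) + 6*(0)*conj(0) + 6*(0)*conj(0)]
      = (1/24)[(8) + (8) + (-6) + (-2) + (0) + (-2) + (-6) + (0) + (0)] = 0/24 = 0
  <chi_5*chi_8, chi_6> = (1/24)[1*(4)*conj(2) + 1*(-4)*conj(2) + 2*(-sqrt(3))*conj(1) + 2*(-1)*conj(-1) + 2*(0)*conj(-2) + 2*(1)*conj(-1) + 2*(sqrt(3))*conj(1) + 6*(0)*conj(0) + 6*(0)*conj(0)]
      = (1/24)[(8) + (-8) + (-2*sqrt(3)) + (2) + (0) + (-2) + (2*sqrt(3)) + (0) + (0)] = 0/24 = 0
  <chi_5*chi_8, chi_7> = (1/24)[1*(4)*conj(2) + 1*(-4)*conj(-2) + 2*(-sqrt(3))*conj(0) + 2*(-1)*conj(-2) + 2*(0)*conj(0) + 2*(1)*conj(2) + 2*(sqrt(3))*conj(0) + 6*(0)*conj(0) + 6*(0)*conj(0)]
      = (1/24)[(8) + (8) + (0) + (4) + (0) + (4) + (0) + (0) + (0)] = 24/24 = 1
  <chi_5*chi_8, chi_8> = (1/24)[1*(4)*conj(2) + 1*(-4)*conj(2) + 2*(-sqrt(3))*conj(-1) + 2*(-1)*conj(-1) + 2*(0)*conj(2) + 2*(1)*conj(-1) + 2*(sqrt(3))*conj(-1) + 6*(0)*conj(0) + 6*(0)*conj(0)]
      = (1/24)[(8) + (-8) + (2*sqrt(3)) + (2) + (0) + (-2) + (-2*sqrt(3)) + (0) + (0)] = 0/24 = 0
  <chi_5*chi_8, chi_9> = (1/24)[1*(4)*conj(2) + 1*(-4)*conj(-2) + 2*(-sqrt(3))*conj(-sqrt(3)) + 2*(-1)*conj(1) + 2*(0)*conj(0) + 2*(1)*conj(-1) + 2*(sqrt(3))*conj(sqrt(3)) + 6*(0)*conj(0) + 6*(0)*conj(0)]
      = (1/24)[(8) + (8) + (6) + (-2) + (0) + (-2) + (6) + (0) + (0)] = 24/24 = 1
Hence the multiplicities are chi_7: 1, chi_9: 1. Dimension check: dim(chi_5)*dim(chi_8) = 2*2 = 4 and sum (mult * dim) = 1*2 + 1*2 = 4.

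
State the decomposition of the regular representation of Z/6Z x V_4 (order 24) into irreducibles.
Each irreducible V_i of dimension d_i appears with multiplicity d_i, i.e. rho_reg = (direct sum over all irreducibles V_i) d_i V_i. The irreducible dimensions for Z/6Z x V_4 are 1, 1, 1, 1, 1, 1, 1, 1, 1, 1, 1, 1, 1, 1, 1, 1, 1, 1, 1, 1, 1, 1, 1, 1: 24 irreducibles of dimension 1, each with multiplicity 1. Total dimension 24*1*1 = 24 = |G|.

General theorem: in the regular representation of a finite group G, each irreducible appears with multiplicity equal to its dimension. Check: dim(rho_reg) = sum d_i^2 = 1 + 1 + 1 + 1 + 1 + 1 + 1 + 1 + 1 + 1 + 1 + 1 + 1 + 1 + 1 + 1 + 1 + 1 + 1 + 1 + 1 + 1 + 1 + 1 = 24 = |G|.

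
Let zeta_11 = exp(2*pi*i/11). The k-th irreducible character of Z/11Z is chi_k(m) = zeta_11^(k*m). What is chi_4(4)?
chi_4(4) = zeta_11^16 = exp(10*I*pi/11)

Proof sketch: chi_4(4) = zeta_11^(4*4) = zeta_11^16. Since zeta_11^11 = 1, this equals zeta_11^5 = exp(2*pi*i*5/11) = exp(10*I*pi/11).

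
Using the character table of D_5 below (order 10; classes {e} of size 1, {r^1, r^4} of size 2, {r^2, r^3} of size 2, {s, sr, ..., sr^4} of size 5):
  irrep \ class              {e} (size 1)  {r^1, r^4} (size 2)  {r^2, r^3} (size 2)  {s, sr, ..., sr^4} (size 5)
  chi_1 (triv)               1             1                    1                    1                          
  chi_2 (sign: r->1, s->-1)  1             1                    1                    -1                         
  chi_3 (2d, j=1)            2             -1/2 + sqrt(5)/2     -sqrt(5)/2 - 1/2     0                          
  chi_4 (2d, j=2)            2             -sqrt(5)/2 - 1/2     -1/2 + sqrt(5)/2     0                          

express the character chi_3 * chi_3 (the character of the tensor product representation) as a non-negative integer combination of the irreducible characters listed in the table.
chi_3 tensor chi_3 = chi_1 + chi_2 + chi_4 (all other irreducibles have multiplicity 0).

Working: The character of a tensor product is the pointwise product (chi_3 * chi_3)(C) = chi_3(C) * chi_3(C):
  {e}: (2)*(2), {r^1, r^4}: (-1/2 + sqrt(5)/2)*(-1/2 + sqrt(5)/2), {r^2, r^3}: (-sqrt(5)/2 - 1/2)*(-sqrt(5)/2 - 1/2), {s, sr, ..., sr^4}: (0)*(0)
so (chi_3 * chi_3) takes values
  {e} -> 4, {r^1, r^4} -> 3/2 - sqrt(5)/2, {r^2, r^3} -> sqrt(5)/2 + 3/2, {s, sr, ..., sr^4} -> 0.
Now take the inner product of this character with each irreducible chi from the table, <chi_3*chi_3, chi> = (1/10) sum_C |C| (chi_3*chi_3)(C) conj(chi(C)):
  <chi_3*chi_3, chi_1> = (1/10)[1*(4)*conj(1) + 2*(3/2 - sqrt(5)/2)*conj(1) + 2*(sqrt(5)/2 + 3/2)*conj(1) + 5*(0)*conj(1)]
      = (1/10)[(4) + (3 - sqrt(5)) + (sqrt(5) + 3) + (0)] = 10/10 = 1
  <chi_3*chi_3, chi_2> = (1/10)[1*(4)*conj(1) + 2*(3/2 - sqrt(5)/2)*conj(1) + 2*(sqrt(5)/2 + 3/2)*conj(1) + 5*(0)*conj(-1)]
      = (1/10)[(4) + (3 - sqrt(5)) + (sqrt(5) + 3) + (0)] = 10/10 = 1
  <chi_3*chi_3, chi_3> = (1/10)[1*(4)*conj(2) + 2*(3/2 - sqrt(5)/2)*conj(-1/2 + sqrt(5)/2) + 2*(sqrt(5)/2 + 3/2)*conj(-sqrt(5)/2 - 1/2) + 5*(0)*conj(0)]
      = (1/10)[(8) + (-4 + 2*sqrt(5)) + (-2*sqrt(5) - 4) + (0)] = 0/10 = 0
  <chi_3*chi_3, chi_4> = (1/10)[1*(4)*conj(2) + 2*(3/2 - sqrt(5)/2)*conj(-sqrt(5)/2 - 1/2) + 2*(sqrt(5)/2 + 3/2)*conj(-1/2 + sqrt(5)/2) + 5*(0)*conj(0)]
      = (1/10)[(8) + (1 - sqrt(5)) + (1 + sqrt(5)) + (0)] = 10/10 = 1
Hence the multiplicities are chi_1: 1, chi_2: 1, chi_4: 1. Dimension check: dim(chi_3)*dim(chi_3) = 2*2 = 4 and sum (mult * dim) = 1*1 + 1*1 + 1*2 = 4.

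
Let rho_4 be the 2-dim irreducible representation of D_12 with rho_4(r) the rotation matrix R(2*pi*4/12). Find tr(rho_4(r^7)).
chi_{rho_4}(r^7) = 2*cos(2*pi*4*7/12) = -1

Details: rho_4(r^7) is rotation by angle 2*pi*4*7/12, whose trace is 2*cos(2*pi*4*7/12) = -1.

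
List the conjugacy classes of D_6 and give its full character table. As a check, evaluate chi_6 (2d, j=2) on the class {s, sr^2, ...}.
Conjugacy classes: {e} of size 1, {r^3} of size 1, {r^1, r^5} of size 2, {r^2, r^4} of size 2, {s, sr^2, ...} of size 3, {sr, sr^3, ...} of size 3.
Character table:
  irrep \ class              {e} (size 1)  {r^3} (size 1)  {r^1, r^5} (size 2)  {r^2, r^4} (size 2)  {s, sr^2, ...} (size 3)  {sr, sr^3, ...} (size 3)
  chi_1 (triv)               1             1               1                    1                    1                        1                       
  chi_2 (sign: r->1, s->-1)  1             1               1                    1                    -1                       -1                      
  chi_3 (r->-1, s->1)        1             -1              -1                   1                    1                        -1                      
  chi_4 (r->-1, s->-1)       1             -1              -1                   1                    -1                       1                       
  chi_5 (2d, j=1)            2             -2              1                    -1                   0                        0                       
  chi_6 (2d, j=2)            2             2               -1                   -1                   0                        0                       

Spot check: chi_6 (2d, j=2) on {s, sr^2, ...} = 0.

Reasoning: D_6 has order 2*6 = 12 with 6 conjugacy classes, hence 6 irreducibles. Sum of squared dims 1 + 1 + 1 + 1 + 4 + 4 = 12 = |G|. Linear characters come from the abelianisation; the 2-dimensional irreps have character r^k -> 2*cos(2*pi*j*k/6), reflections -> 0.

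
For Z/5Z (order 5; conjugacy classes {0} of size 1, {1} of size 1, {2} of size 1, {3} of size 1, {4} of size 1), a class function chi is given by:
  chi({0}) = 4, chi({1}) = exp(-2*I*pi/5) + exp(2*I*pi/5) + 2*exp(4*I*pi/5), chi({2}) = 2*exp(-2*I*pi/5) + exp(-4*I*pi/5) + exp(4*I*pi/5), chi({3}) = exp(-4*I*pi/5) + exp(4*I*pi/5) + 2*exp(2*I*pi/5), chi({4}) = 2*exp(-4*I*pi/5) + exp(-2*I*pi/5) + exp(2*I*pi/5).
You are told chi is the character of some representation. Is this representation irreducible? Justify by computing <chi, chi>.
Not irreducible (reducible): <chi, chi> = 6 > 1.

Details: <chi, chi> = (1/|G|) sum_C |C| * |chi(C)|^2 = (1/5)[1*|4|^2 + 1*|exp(-2*I*pi/5) + exp(2*I*pi/5) + 2*exp(4*I*pi/5)|^2 + 1*|2*exp(-2*I*pi/5) + exp(-4*I*pi/5) + exp(4*I*pi/5)|^2 + 1*|exp(-4*I*pi/5) + exp(4*I*pi/5) + 2*exp(2*I*pi/5)|^2 + 1*|2*exp(-4*I*pi/5) + exp(-2*I*pi/5) + exp(2*I*pi/5)|^2]
  = (1/5)[(16) + (6 + 2*exp(-2*I*pi/5) + 3*exp(-4*I*pi/5) + 3*exp(4*I*pi/5) + 2*exp(2*I*pi/5)) + (6 + 3*exp(-2*I*pi/5) + 2*exp(-4*I*pi/5) + 2*exp(4*I*pi/5) + 3*exp(2*I*pi/5)) + (6 + 3*exp(-2*I*pi/5) + 2*exp(-4*I*pi/5) + 2*exp(4*I*pi/5) + 3*exp(2*I*pi/5)) + (6 + 2*exp(-2*I*pi/5) + 3*exp(-4*I*pi/5) + 3*exp(4*I*pi/5) + 2*exp(2*I*pi/5))] = 30/5 = 6.
(Exp terms are combined using exp(i*s)*conj(exp(i*t)) = exp(i*(s-t)), and sums of them are collapsed using the identity that for every m > 1 the m distinct m-th roots of unity sum to 0, e.g. 1 + exp(2*I*pi/3) + exp(-2*I*pi/3) = 0.)
A character is irreducible iff <chi, chi> = 1, so this representation is reducible.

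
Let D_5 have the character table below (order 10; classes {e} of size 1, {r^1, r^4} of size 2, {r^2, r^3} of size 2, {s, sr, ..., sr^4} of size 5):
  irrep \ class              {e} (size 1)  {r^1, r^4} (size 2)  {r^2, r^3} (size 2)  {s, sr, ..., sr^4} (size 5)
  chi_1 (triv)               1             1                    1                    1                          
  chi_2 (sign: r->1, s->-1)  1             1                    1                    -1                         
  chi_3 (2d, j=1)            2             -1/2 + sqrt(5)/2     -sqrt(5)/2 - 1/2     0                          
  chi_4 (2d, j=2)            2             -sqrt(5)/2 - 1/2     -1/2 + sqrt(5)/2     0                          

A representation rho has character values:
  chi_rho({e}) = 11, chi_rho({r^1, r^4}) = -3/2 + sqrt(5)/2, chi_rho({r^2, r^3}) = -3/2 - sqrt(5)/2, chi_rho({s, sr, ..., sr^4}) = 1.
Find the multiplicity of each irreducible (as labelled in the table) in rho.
Multiplicities: chi_1: 1, chi_2: 0, chi_3: 3, chi_4: 2.

Use <chi_rho, chi> = (1/|G|) sum_C |C| * chi_rho(C) * conj(chi(C)) with |G| = 10 for each irreducible chi in the table:
  <chi_rho, chi_1> = (1/10)[1*(11)*conj(1) + 2*(-3/2 + sqrt(5)/2)*conj(1) + 2*(-3/2 - sqrt(5)/2)*conj(1) + 5*(1)*conj(1)]
      = (1/10)[(11) + (-3 + sqrt(5)) + (-3 - sqrt(5)) + (5)] = 10/10 = 1
  <chi_rho, chi_2> = (1/10)[1*(11)*conj(1) + 2*(-3/2 + sqrt(5)/2)*conj(1) + 2*(-3/2 - sqrt(5)/2)*conj(1) + 5*(1)*conj(-1)]
      = (1/10)[(11) + (-3 + sqrt(5)) + (-3 - sqrt(5)) + (-5)] = 0/10 = 0
  <chi_rho, chi_3> = (1/10)[1*(11)*conj(2) + 2*(-3/2 + sqrt(5)/2)*conj(-1/2 + sqrt(5)/2) + 2*(-3/2 - sqrt(5)/2)*conj(-sqrt(5)/2 - 1/2) + 5*(1)*conj(0)]
      = (1/10)[(22) + (4 - 2*sqrt(5)) + (4 + 2*sqrt(5)) + (0)] = 30/10 = 3
  <chi_rho, chi_4> = (1/10)[1*(11)*conj(2) + 2*(-3/2 + sqrt(5)/2)*conj(-sqrt(5)/2 - 1/2) + 2*(-3/2 - sqrt(5)/2)*conj(-1/2 + sqrt(5)/2) + 5*(1)*conj(0)]
      = (1/10)[(22) + (-1 + sqrt(5)) + (-sqrt(5) - 1) + (0)] = 20/10 = 2
Dimension check: dim(rho) = sum (mult * dim) = 1*1 + 0*1 + 3*2 + 2*2 = 11 = chi_rho(e) = 11.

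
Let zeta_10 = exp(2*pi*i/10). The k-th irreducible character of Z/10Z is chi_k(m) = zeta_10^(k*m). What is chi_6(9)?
chi_6(9) = zeta_10^54 = exp(4*I*pi/5)

Proof sketch: chi_6(9) = zeta_10^(6*9) = zeta_10^54. Since zeta_10^10 = 1, this equals zeta_10^4 = exp(2*pi*i*4/10) = exp(4*I*pi/5).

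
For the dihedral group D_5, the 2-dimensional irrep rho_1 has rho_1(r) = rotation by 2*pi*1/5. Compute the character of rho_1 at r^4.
chi_{rho_1}(r^4) = 2*cos(2*pi*1*4/5) = -1/2 + sqrt(5)/2

rho_1(r^4) is rotation by angle 2*pi*1*4/5, whose trace is 2*cos(2*pi*1*4/5) = -1/2 + sqrt(5)/2.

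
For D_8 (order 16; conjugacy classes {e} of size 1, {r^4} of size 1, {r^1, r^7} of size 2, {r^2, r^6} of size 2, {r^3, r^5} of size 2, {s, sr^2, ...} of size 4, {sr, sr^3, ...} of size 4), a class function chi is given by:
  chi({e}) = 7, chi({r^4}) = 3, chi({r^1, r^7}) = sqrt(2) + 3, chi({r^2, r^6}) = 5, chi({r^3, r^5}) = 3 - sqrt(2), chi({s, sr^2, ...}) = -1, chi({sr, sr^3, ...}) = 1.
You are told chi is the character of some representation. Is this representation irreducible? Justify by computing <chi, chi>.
Not irreducible (reducible): <chi, chi> = 10 > 1.

Argument: <chi, chi> = (1/|G|) sum_C |C| * |chi(C)|^2 = (1/16)[1*|7|^2 + 1*|3|^2 + 2*|sqrt(2) + 3|^2 + 2*|5|^2 + 2*|3 - sqrt(2)|^2 + 4*|-1|^2 + 4*|1|^2]
  = (1/16)[(49) + (9) + (12*sqrt(2) + 22) + (50) + (22 - 12*sqrt(2)) + (4) + (4)] = 160/16 = 10.
A character is irreducible iff <chi, chi> = 1, so this representation is reducible.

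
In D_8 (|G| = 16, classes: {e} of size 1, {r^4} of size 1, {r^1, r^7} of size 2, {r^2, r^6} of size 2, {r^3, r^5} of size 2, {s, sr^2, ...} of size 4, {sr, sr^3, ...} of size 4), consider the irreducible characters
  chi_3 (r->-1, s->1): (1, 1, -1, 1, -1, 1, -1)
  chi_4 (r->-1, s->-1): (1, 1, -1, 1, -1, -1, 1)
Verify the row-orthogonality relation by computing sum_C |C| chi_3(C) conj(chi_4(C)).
Sum = 0; so <chi_3, chi_4> = 0 (distinct irreducibles are orthogonal).

Argument: Compute term by term over conjugacy classes (|C| * chi_3(C) * conj(chi_4(C))):
  1*(1)*conj(1) + 1*(1)*conj(1) + 2*(-1)*conj(-1) + 2*(1)*conj(1) + 2*(-1)*conj(-1) + 4*(1)*conj(-1) + 4*(-1)*conj(1)
  = (1) + (1) + (2) + (2) + (2) + (-4) + (-4)
  = 0.
Dividing by |G| = 16 gives 0/16 = 0, matching the row-orthogonality relation <chi_3, chi_4> = [chi_3 = chi_4].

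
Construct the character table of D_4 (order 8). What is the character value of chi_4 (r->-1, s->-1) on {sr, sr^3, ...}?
Conjugacy classes: {e} of size 1, {r^2} of size 1, {r^1, r^3} of size 2, {s, sr^2, ...} of size 2, {sr, sr^3, ...} of size 2.
Character table:
  irrep \ class              {e} (size 1)  {r^2} (size 1)  {r^1, r^3} (size 2)  {s, sr^2, ...} (size 2)  {sr, sr^3, ...} (size 2)
  chi_1 (triv)               1             1               1                    1                        1                       
  chi_2 (sign: r->1, s->-1)  1             1               1                    -1                       -1                      
  chi_3 (r->-1, s->1)        1             1               -1                   1                        -1                      
  chi_4 (r->-1, s->-1)       1             1               -1                   -1                       1                       
  chi_5 (2d, j=1)            2             -2              0                    0                        0                       

Spot check: chi_4 (r->-1, s->-1) on {sr, sr^3, ...} = 1.

Derivation: D_4 has order 2*4 = 8 with 5 conjugacy classes, hence 5 irreducibles. Sum of squared dims 1 + 1 + 1 + 1 + 4 = 8 = |G|. Linear characters come from the abelianisation; the 2-dimensional irreps have character r^k -> 2*cos(2*pi*j*k/4), reflections -> 0.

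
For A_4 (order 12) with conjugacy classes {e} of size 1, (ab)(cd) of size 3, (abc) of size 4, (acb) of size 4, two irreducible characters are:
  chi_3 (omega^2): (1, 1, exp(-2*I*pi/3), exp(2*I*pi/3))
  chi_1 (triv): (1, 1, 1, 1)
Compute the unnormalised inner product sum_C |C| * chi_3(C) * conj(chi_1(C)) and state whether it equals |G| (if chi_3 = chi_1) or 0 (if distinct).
Sum = 0; so <chi_3, chi_1> = 0 (distinct irreducibles are orthogonal).

Justification: Compute term by term over conjugacy classes (|C| * chi_3(C) * conj(chi_1(C))):
  1*(1)*conj(1) + 3*(1)*conj(1) + 4*(exp(-2*I*pi/3))*conj(1) + 4*(exp(2*I*pi/3))*conj(1)
  = (1) + (3) + (4*exp(-2*I*pi/3)) + (4*exp(2*I*pi/3))
  = 0.
(Exp terms are combined using exp(i*s)*conj(exp(i*t)) = exp(i*(s-t)), and sums of them are collapsed using the identity that for every m > 1 the m distinct m-th roots of unity sum to 0, e.g. 1 + exp(2*I*pi/3) + exp(-2*I*pi/3) = 0.)
Dividing by |G| = 12 gives 0/12 = 0, matching the row-orthogonality relation <chi_3, chi_1> = [chi_3 = chi_1].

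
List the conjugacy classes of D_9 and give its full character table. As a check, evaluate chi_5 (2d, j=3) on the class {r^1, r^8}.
Conjugacy classes: {e} of size 1, {r^1, r^8} of size 2, {r^2, r^7} of size 2, {r^3, r^6} of size 2, {r^4, r^5} of size 2, {s, sr, ..., sr^8} of size 9.
Character table:
  irrep \ class              {e} (size 1)  {r^1, r^8} (size 2)  {r^2, r^7} (size 2)  {r^3, r^6} (size 2)  {r^4, r^5} (size 2)  {s, sr, ..., sr^8} (size 9)
  chi_1 (triv)               1             1                    1                    1                    1                    1                          
  chi_2 (sign: r->1, s->-1)  1             1                    1                    1                    1                    -1                         
  chi_3 (2d, j=1)            2             2*cos(2*pi/9)        2*cos(4*pi/9)        -1                   -2*cos(pi/9)         0                          
  chi_4 (2d, j=2)            2             2*cos(4*pi/9)        -2*cos(pi/9)         -1                   2*cos(2*pi/9)        0                          
  chi_5 (2d, j=3)            2             -1                   -1                   2                    -1                   0                          
  chi_6 (2d, j=4)            2             -2*cos(pi/9)         2*cos(2*pi/9)        -1                   2*cos(4*pi/9)        0                          

Spot check: chi_5 (2d, j=3) on {r^1, r^8} = -1.

Details: D_9 has order 2*9 = 18 with 6 conjugacy classes, hence 6 irreducibles. Sum of squared dims 1 + 1 + 4 + 4 + 4 + 4 = 18 = |G|. Linear characters come from the abelianisation; the 2-dimensional irreps have character r^k -> 2*cos(2*pi*j*k/9), reflections -> 0.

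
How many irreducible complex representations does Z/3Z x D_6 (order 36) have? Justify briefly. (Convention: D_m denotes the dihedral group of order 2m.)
18

Details: The number of irreducible complex representations of a finite group equals its number of conjugacy classes. For a direct product, #classes(G x H) = #classes(G) * #classes(H). Z/3Z has 3 classes (abelian), D_6 has 6 classes, so 3 * 6 = 18, so Z/3Z x D_6 (order 36) has exactly 18 irreducible complex representations.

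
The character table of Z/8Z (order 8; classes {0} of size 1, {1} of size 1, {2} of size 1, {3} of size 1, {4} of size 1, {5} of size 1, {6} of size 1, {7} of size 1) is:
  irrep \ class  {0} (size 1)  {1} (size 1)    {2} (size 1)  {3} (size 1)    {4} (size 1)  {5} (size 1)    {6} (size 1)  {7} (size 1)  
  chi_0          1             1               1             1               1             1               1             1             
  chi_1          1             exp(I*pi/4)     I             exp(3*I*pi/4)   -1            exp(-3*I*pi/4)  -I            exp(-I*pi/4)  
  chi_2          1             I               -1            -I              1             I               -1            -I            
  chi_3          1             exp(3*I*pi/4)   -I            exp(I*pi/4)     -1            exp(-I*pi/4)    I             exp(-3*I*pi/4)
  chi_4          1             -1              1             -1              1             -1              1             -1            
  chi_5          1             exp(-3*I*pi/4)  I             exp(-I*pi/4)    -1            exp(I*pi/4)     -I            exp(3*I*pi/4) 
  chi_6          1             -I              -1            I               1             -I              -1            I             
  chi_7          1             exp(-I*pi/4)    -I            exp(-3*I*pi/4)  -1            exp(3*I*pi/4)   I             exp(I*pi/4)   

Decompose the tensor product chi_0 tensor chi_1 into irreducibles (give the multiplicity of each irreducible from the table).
chi_0 tensor chi_1 = chi_1 (all other irreducibles have multiplicity 0).

Proof sketch: The character of a tensor product is the pointwise product (chi_0 * chi_1)(C) = chi_0(C) * chi_1(C):
  {0}: (1)*(1), {1}: (1)*(exp(I*pi/4)), {2}: (1)*(I), {3}: (1)*(exp(3*I*pi/4)), {4}: (1)*(-1), {5}: (1)*(exp(-3*I*pi/4)), {6}: (1)*(-I), {7}: (1)*(exp(-I*pi/4))
so (chi_0 * chi_1) takes values
  {0} -> 1, {1} -> exp(I*pi/4), {2} -> I, {3} -> exp(3*I*pi/4), {4} -> -1, {5} -> exp(-3*I*pi/4), {6} -> -I, {7} -> exp(-I*pi/4).
Now take the inner product of this character with each irreducible chi from the table, <chi_0*chi_1, chi> = (1/8) sum_C |C| (chi_0*chi_1)(C) conj(chi(C)):
  <chi_0*chi_1, chi_0> = (1/8)[1*(1)*conj(1) + 1*(exp(I*pi/4))*conj(1) + 1*(I)*conj(1) + 1*(exp(3*I*pi/4))*conj(1) + 1*(-1)*conj(1) + 1*(exp(-3*I*pi/4))*conj(1) + 1*(-I)*conj(1) + 1*(exp(-I*pi/4))*conj(1)]
      = (1/8)[(1) + (exp(I*pi/4)) + (I) + (exp(3*I*pi/4)) + (-1) + (exp(-3*I*pi/4)) + (-I) + (exp(-I*pi/4))] = 0/8 = 0
  <chi_0*chi_1, chi_1> = (1/8)[1*(1)*conj(1) + 1*(exp(I*pi/4))*conj(exp(I*pi/4)) + 1*(I)*conj(I) + 1*(exp(3*I*pi/4))*conj(exp(3*I*pi/4)) + 1*(-1)*conj(-1) + 1*(exp(-3*I*pi/4))*conj(exp(-3*I*pi/4)) + 1*(-I)*conj(-I) + 1*(exp(-I*pi/4))*conj(exp(-I*pi/4))]
      = (1/8)[(1) + (1) + (1) + (1) + (1) + (1) + (1) + (1)] = 8/8 = 1
  <chi_0*chi_1, chi_2> = (1/8)[1*(1)*conj(1) + 1*(exp(I*pi/4))*conj(I) + 1*(I)*conj(-1) + 1*(exp(3*I*pi/4))*conj(-I) + 1*(-1)*conj(1) + 1*(exp(-3*I*pi/4))*conj(I) + 1*(-I)*conj(-1) + 1*(exp(-I*pi/4))*conj(-I)]
      = (1/8)[(1) + (-exp(3*I*pi/4)) + (-I) + (exp(-3*I*pi/4)) + (-1) + (-exp(-I*pi/4)) + (I) + (exp(I*pi/4))] = 0/8 = 0
  <chi_0*chi_1, chi_3> = (1/8)[1*(1)*conj(1) + 1*(exp(I*pi/4))*conj(exp(3*I*pi/4)) + 1*(I)*conj(-I) + 1*(exp(3*I*pi/4))*conj(exp(I*pi/4)) + 1*(-1)*conj(-1) + 1*(exp(-3*I*pi/4))*conj(exp(-I*pi/4)) + 1*(-I)*conj(I) + 1*(exp(-I*pi/4))*conj(exp(-3*I*pi/4))]
      = (1/8)[(1) + (-I) + (-1) + (I) + (1) + (-I) + (-1) + (I)] = 0/8 = 0
  <chi_0*chi_1, chi_4> = (1/8)[1*(1)*conj(1) + 1*(exp(I*pi/4))*conj(-1) + 1*(I)*conj(1) + 1*(exp(3*I*pi/4))*conj(-1) + 1*(-1)*conj(1) + 1*(exp(-3*I*pi/4))*conj(-1) + 1*(-I)*conj(1) + 1*(exp(-I*pi/4))*conj(-1)]
      = (1/8)[(1) + (-exp(I*pi/4)) + (I) + (-exp(3*I*pi/4)) + (-1) + (-exp(-3*I*pi/4)) + (-I) + (-exp(-I*pi/4))] = 0/8 = 0
  <chi_0*chi_1, chi_5> = (1/8)[1*(1)*conj(1) + 1*(exp(I*pi/4))*conj(exp(-3*I*pi/4)) + 1*(I)*conj(I) + 1*(exp(3*I*pi/4))*conj(exp(-I*pi/4)) + 1*(-1)*conj(-1) + 1*(exp(-3*I*pi/4))*conj(exp(I*pi/4)) + 1*(-I)*conj(-I) + 1*(exp(-I*pi/4))*conj(exp(3*I*pi/4))]
      = (1/8)[(1) + (-1) + (1) + (-1) + (1) + (-1) + (1) + (-1)] = 0/8 = 0
  <chi_0*chi_1, chi_6> = (1/8)[1*(1)*conj(1) + 1*(exp(I*pi/4))*conj(-I) + 1*(I)*conj(-1) + 1*(exp(3*I*pi/4))*conj(I) + 1*(-1)*conj(1) + 1*(exp(-3*I*pi/4))*conj(-I) + 1*(-I)*conj(-1) + 1*(exp(-I*pi/4))*conj(I)]
      = (1/8)[(1) + (exp(3*I*pi/4)) + (-I) + (-exp(-3*I*pi/4)) + (-1) + (exp(-I*pi/4)) + (I) + (-exp(I*pi/4))] = 0/8 = 0
  <chi_0*chi_1, chi_7> = (1/8)[1*(1)*conj(1) + 1*(exp(I*pi/4))*conj(exp(-I*pi/4)) + 1*(I)*conj(-I) + 1*(exp(3*I*pi/4))*conj(exp(-3*I*pi/4)) + 1*(-1)*conj(-1) + 1*(exp(-3*I*pi/4))*conj(exp(3*I*pi/4)) + 1*(-I)*conj(I) + 1*(exp(-I*pi/4))*conj(exp(I*pi/4))]
      = (1/8)[(1) + (I) + (-1) + (-I) + (1) + (I) + (-1) + (-I)] = 0/8 = 0
(Exp terms are combined using exp(i*s)*conj(exp(i*t)) = exp(i*(s-t)), and sums of them are collapsed using the identity that for every m > 1 the m distinct m-th roots of unity sum to 0, e.g. 1 + exp(2*I*pi/3) + exp(-2*I*pi/3) = 0.)
Hence the multiplicities are chi_1: 1. Dimension check: dim(chi_0)*dim(chi_1) = 1*1 = 1 and sum (mult * dim) = 1*1 = 1.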